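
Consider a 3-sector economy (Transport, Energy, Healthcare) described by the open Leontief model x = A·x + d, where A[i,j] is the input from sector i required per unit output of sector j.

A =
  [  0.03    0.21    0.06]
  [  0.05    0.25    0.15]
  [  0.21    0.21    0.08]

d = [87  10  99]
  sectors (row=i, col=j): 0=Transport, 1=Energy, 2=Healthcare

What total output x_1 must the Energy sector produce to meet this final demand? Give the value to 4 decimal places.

Form M = I − A:
  [  0.97   -0.21   -0.06]
  [ -0.05    0.75   -0.15]
  [ -0.21   -0.21    0.92]
Leontief inverse L = M⁻¹:
  [  1.0753    0.3361    0.1249]
  [  0.1266    1.4367    0.2425]
  [  0.2743    0.4046    1.1708]
Total output x = L · d:
  x_0 = 1.0753·87 + 0.3361·10 + 0.1249·99 = 109.2784
  x_1 = 0.1266·87 + 1.4367·10 + 0.2425·99 = 49.3836
  x_2 = 0.2743·87 + 0.4046·10 + 1.1708·99 = 143.8250

49.3836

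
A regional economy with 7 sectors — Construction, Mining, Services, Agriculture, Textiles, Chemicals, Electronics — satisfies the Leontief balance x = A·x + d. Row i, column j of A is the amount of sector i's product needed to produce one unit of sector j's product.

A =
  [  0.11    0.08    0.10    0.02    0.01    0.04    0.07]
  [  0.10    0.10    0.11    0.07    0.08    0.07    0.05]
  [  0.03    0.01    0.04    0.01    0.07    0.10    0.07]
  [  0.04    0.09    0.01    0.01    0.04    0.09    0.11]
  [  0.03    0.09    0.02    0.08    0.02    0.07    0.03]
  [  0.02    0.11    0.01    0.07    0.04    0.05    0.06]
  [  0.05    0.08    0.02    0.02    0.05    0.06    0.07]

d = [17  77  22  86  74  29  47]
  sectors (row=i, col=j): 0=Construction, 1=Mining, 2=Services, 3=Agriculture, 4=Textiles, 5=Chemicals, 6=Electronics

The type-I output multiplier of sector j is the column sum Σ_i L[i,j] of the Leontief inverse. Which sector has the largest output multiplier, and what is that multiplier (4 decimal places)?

Form M = I − A:
  [  0.89   -0.08   -0.10   -0.02   -0.01   -0.04   -0.07]
  [ -0.10    0.90   -0.11   -0.07   -0.08   -0.07   -0.05]
  [ -0.03   -0.01    0.96   -0.01   -0.07   -0.10   -0.07]
  [ -0.04   -0.09   -0.01    0.99   -0.04   -0.09   -0.11]
  [ -0.03   -0.09   -0.02   -0.08    0.98   -0.07   -0.03]
  [ -0.02   -0.11   -0.01   -0.07   -0.04    0.95   -0.06]
  [ -0.05   -0.08   -0.02   -0.02   -0.05   -0.06    0.93]
Leontief inverse L = M⁻¹:
  [  1.1556    0.1346    0.1406    0.0465    0.0443    0.0885    0.1174]
  [  0.1562    1.1770    0.1587    0.1100    0.1248    0.1367    0.1128]
  [  0.0554    0.0550    1.0596    0.0348    0.0929    0.1345    0.1027]
  [  0.0787    0.1483    0.0420    1.0408    0.0715    0.1321    0.1510]
  [  0.0640    0.1412    0.0484    0.1057    1.0484    0.1098    0.0694]
  [  0.0569    0.1648    0.0408    0.0982    0.0707    1.0923    0.1006]
  [  0.0856    0.1311    0.0501    0.0471    0.0776    0.0986    1.1070]
Total output x = L · d:
  x_0 = 1.1556·17 + 0.1346·77 + 0.1406·22 + 0.0465·86 + 0.0443·74 + 0.0885·29 + 0.1174·47 = 48.4673
  x_1 = 0.1562·17 + 1.1770·77 + 0.1587·22 + 0.1100·86 + 0.1248·74 + 0.1367·29 + 0.1128·47 = 124.7406
  x_2 = 0.0554·17 + 0.0550·77 + 1.0596·22 + 0.0348·86 + 0.0929·74 + 0.1345·29 + 0.1027·47 = 47.0856
  x_3 = 0.0787·17 + 0.1483·77 + 0.0420·22 + 1.0408·86 + 0.0715·74 + 0.1321·29 + 0.1510·47 = 119.3996
  x_4 = 0.0640·17 + 0.1412·77 + 0.0484·22 + 0.1057·86 + 1.0484·74 + 0.1098·29 + 0.0694·47 = 106.1417
  x_5 = 0.0569·17 + 0.1648·77 + 0.0408·22 + 0.0982·86 + 0.0707·74 + 1.0923·29 + 0.1006·47 = 64.6370
  x_6 = 0.0856·17 + 0.1311·77 + 0.0501·22 + 0.0471·86 + 0.0776·74 + 0.0986·29 + 1.1070·47 = 77.3308
Output multipliers (column sums of L):
  Construction: 1.6523
  Mining: 1.9520
  Services: 1.5401
  Agriculture: 1.4830
  Textiles: 1.5302
  Chemicals: 1.7926
  Electronics: 1.7609

Mining (1.9520)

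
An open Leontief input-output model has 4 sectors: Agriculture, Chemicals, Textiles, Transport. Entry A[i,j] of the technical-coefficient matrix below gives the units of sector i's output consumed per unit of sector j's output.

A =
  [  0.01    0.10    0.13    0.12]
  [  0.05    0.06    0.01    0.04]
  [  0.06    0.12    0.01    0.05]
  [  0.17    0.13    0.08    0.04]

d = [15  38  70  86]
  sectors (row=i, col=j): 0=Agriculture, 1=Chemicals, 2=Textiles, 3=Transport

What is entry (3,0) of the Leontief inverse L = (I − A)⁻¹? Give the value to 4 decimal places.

L[3,0] = 0.2020

Form M = I − A:
  [  0.99   -0.10   -0.13   -0.12]
  [ -0.05    0.94   -0.01   -0.04]
  [ -0.06   -0.12    0.99   -0.05]
  [ -0.17   -0.13   -0.08    0.96]
Leontief inverse L = M⁻¹:
  [  1.0519    0.1514    0.1514    0.1457]
  [  0.0654    1.0814    0.0239    0.0545]
  [  0.0819    0.1496    1.0280    0.0700]
  [  0.2020    0.1857    0.1157    1.0807]
Total output x = L · d:
  x_0 = 1.0519·15 + 0.1514·38 + 0.1514·70 + 0.1457·86 = 44.6616
  x_1 = 0.0654·15 + 1.0814·38 + 0.0239·70 + 0.0545·86 = 48.4331
  x_2 = 0.0819·15 + 0.1496·38 + 1.0280·70 + 0.0700·86 = 84.8969
  x_3 = 0.2020·15 + 0.1857·38 + 0.1157·70 + 1.0807·86 = 111.1255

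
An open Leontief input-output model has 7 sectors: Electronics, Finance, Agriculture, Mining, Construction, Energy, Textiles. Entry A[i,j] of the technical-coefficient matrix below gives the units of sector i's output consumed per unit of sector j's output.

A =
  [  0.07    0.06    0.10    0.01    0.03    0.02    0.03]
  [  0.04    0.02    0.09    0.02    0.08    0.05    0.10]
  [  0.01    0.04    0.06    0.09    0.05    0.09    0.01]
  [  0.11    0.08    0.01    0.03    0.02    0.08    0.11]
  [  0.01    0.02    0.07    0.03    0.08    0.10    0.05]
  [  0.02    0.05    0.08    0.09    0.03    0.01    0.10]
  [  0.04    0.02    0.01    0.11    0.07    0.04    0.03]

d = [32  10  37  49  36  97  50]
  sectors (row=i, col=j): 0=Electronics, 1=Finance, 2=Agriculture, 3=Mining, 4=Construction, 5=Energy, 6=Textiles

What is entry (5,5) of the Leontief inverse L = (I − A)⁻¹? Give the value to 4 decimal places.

Form M = I − A:
  [  0.93   -0.06   -0.10   -0.01   -0.03   -0.02   -0.03]
  [ -0.04    0.98   -0.09   -0.02   -0.08   -0.05   -0.10]
  [ -0.01   -0.04    0.94   -0.09   -0.05   -0.09   -0.01]
  [ -0.11   -0.08   -0.01    0.97   -0.02   -0.08   -0.11]
  [ -0.01   -0.02   -0.07   -0.03    0.92   -0.10   -0.05]
  [ -0.02   -0.05   -0.08   -0.09   -0.03    0.99   -0.10]
  [ -0.04   -0.02   -0.01   -0.11   -0.07   -0.04    0.97]
Leontief inverse L = M⁻¹:
  [  1.0887    0.0799    0.1328    0.0378    0.0563    0.0491    0.0555]
  [  0.0622    1.0437    0.1245    0.0603    0.1138    0.0870    0.1325]
  [  0.0346    0.0655    1.0918    0.1224    0.0766    0.1229    0.0496]
  [  0.1411    0.1079    0.0519    1.0686    0.0552    0.1111    0.1515]
  [  0.0293    0.0426    0.1027    0.0670    1.1095    0.1330    0.0849]
  [  0.0484    0.0752    0.1088    0.1265    0.0612    1.0467    0.1358]
  [  0.0666    0.0439    0.0371    0.1353    0.0943    0.0704    1.0654]
Total output x = L · d:
  x_0 = 1.0887·32 + 0.0799·10 + 0.1328·37 + 0.0378·49 + 0.0563·36 + 0.0491·97 + 0.0555·50 = 51.9690
  x_1 = 0.0622·32 + 1.0437·10 + 0.1245·37 + 0.0603·49 + 0.1138·36 + 0.0870·97 + 0.1325·50 = 39.1457
  x_2 = 0.0346·32 + 0.0655·10 + 1.0918·37 + 0.1224·49 + 0.0766·36 + 0.1229·97 + 0.0496·50 = 65.3144
  x_3 = 0.1411·32 + 0.1079·10 + 0.0519·37 + 1.0686·49 + 0.0552·36 + 0.1111·97 + 0.1515·50 = 80.2094
  x_4 = 0.0293·32 + 0.0426·10 + 0.1027·37 + 0.0670·49 + 1.1095·36 + 0.1330·97 + 0.0849·50 = 65.5312
  x_5 = 0.0484·32 + 0.0752·10 + 0.1088·37 + 0.1265·49 + 0.0612·36 + 1.0467·97 + 0.1358·50 = 123.0439
  x_6 = 0.0666·32 + 0.0439·10 + 0.0371·37 + 0.1353·49 + 0.0943·36 + 0.0704·97 + 1.0654·50 = 74.0689

L[5,5] = 1.0467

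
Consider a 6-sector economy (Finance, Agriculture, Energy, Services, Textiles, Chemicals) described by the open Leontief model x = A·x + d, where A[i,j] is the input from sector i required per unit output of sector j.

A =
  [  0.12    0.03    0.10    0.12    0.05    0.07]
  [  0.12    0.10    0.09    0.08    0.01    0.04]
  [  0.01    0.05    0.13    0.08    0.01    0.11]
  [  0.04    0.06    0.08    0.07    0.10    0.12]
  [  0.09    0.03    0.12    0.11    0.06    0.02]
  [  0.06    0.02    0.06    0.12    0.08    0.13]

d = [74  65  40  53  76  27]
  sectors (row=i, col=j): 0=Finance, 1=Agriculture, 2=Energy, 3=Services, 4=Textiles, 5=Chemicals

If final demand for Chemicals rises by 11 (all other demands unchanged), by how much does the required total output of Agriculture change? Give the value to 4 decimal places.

Form M = I − A:
  [  0.88   -0.03   -0.10   -0.12   -0.05   -0.07]
  [ -0.12    0.90   -0.09   -0.08   -0.01   -0.04]
  [ -0.01   -0.05    0.87   -0.08   -0.01   -0.11]
  [ -0.04   -0.06   -0.08    0.93   -0.10   -0.12]
  [ -0.09   -0.03   -0.12   -0.11    0.94   -0.02]
  [ -0.06   -0.02   -0.06   -0.12   -0.08    0.87]
Leontief inverse L = M⁻¹:
  [  1.1780    0.0700    0.1859    0.2055    0.1002    0.1521]
  [  0.1771    1.1408    0.1671    0.1554    0.0493    0.1104]
  [  0.0486    0.0833    1.1959    0.1451    0.0470    0.1800]
  [  0.0959    0.0982    0.1609    1.1525    0.1471    0.1949]
  [  0.1383    0.0664    0.1976    0.1824    1.1010    0.0896]
  [  0.1146    0.0565    0.1395    0.2035    0.1328    1.2100]
Total output x = L · d:
  x_0 = 1.1780·74 + 0.0700·65 + 0.1859·40 + 0.2055·53 + 0.1002·76 + 0.1521·27 = 121.7687
  x_1 = 0.1771·74 + 1.1408·65 + 0.1671·40 + 0.1554·53 + 0.0493·76 + 0.1104·27 = 108.8972
  x_2 = 0.0486·74 + 0.0833·65 + 1.1959·40 + 0.1451·53 + 0.0470·76 + 0.1800·27 = 72.9659
  x_3 = 0.0959·74 + 0.0982·65 + 0.1609·40 + 1.1525·53 + 0.1471·76 + 0.1949·27 = 97.4378
  x_4 = 0.1383·74 + 0.0664·65 + 0.1976·40 + 0.1824·53 + 1.1010·76 + 0.0896·27 = 118.2189
  x_5 = 0.1146·74 + 0.0565·65 + 0.1395·40 + 0.2035·53 + 0.1328·76 + 1.2100·27 = 71.2782
Δx_1 = L[1,5] · Δd_5 = 0.1104 · 11 = 1.2143

1.2143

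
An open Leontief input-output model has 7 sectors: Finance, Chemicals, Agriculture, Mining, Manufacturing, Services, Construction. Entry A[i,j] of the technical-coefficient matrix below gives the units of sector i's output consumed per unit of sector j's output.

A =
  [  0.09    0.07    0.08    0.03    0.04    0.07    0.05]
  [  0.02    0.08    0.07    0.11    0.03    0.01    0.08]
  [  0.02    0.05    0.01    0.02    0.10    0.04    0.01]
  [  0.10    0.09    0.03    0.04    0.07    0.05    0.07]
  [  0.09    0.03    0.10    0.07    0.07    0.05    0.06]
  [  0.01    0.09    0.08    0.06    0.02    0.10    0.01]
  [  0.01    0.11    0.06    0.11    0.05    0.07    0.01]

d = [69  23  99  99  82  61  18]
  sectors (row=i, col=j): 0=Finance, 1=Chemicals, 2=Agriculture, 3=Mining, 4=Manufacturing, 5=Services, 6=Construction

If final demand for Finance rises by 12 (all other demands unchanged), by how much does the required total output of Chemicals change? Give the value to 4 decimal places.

Form M = I − A:
  [  0.91   -0.07   -0.08   -0.03   -0.04   -0.07   -0.05]
  [ -0.02    0.92   -0.07   -0.11   -0.03   -0.01   -0.08]
  [ -0.02   -0.05    0.99   -0.02   -0.10   -0.04   -0.01]
  [ -0.10   -0.09   -0.03    0.96   -0.07   -0.05   -0.07]
  [ -0.09   -0.03   -0.10   -0.07    0.93   -0.05   -0.06]
  [ -0.01   -0.09   -0.08   -0.06   -0.02    0.90   -0.01]
  [ -0.01   -0.11   -0.06   -0.11   -0.05   -0.07    0.99]
Leontief inverse L = M⁻¹:
  [  1.1220    0.1217    0.1229    0.0730    0.0775    0.1086    0.0787]
  [  0.0526    1.1314    0.1060    0.1538    0.0686    0.0423    0.1106]
  [  0.0430    0.0783    1.0399    0.0483    0.1228    0.0623    0.0305]
  [  0.1376    0.1462    0.0791    1.0899    0.1087    0.0905    0.1041]
  [  0.1299    0.0854    0.1457    0.1145    1.1148    0.0929    0.0915]
  [  0.0341    0.1349    0.1140    0.0974    0.0516    1.1313    0.0352]
  [  0.0440    0.1618    0.1002    0.1545    0.0879    0.1043    1.0437]
Total output x = L · d:
  x_0 = 1.1220·69 + 0.1217·23 + 0.1229·99 + 0.0730·99 + 0.0775·82 + 0.1086·61 + 0.0787·18 = 114.0023
  x_1 = 0.0526·69 + 1.1314·23 + 0.1060·99 + 0.1538·99 + 0.0686·82 + 0.0423·61 + 0.1106·18 = 65.5606
  x_2 = 0.0430·69 + 0.0783·23 + 1.0399·99 + 0.0483·99 + 0.1228·82 + 0.0623·61 + 0.0305·18 = 126.9208
  x_3 = 0.1376·69 + 0.1462·23 + 0.0791·99 + 1.0899·99 + 0.1087·82 + 0.0905·61 + 0.1041·18 = 144.9004
  x_4 = 0.1299·69 + 0.0854·23 + 0.1457·99 + 0.1145·99 + 1.1148·82 + 0.0929·61 + 0.0915·18 = 135.4148
  x_5 = 0.0341·69 + 0.1349·23 + 0.1140·99 + 0.0974·99 + 0.0516·82 + 1.1313·61 + 0.0352·18 = 100.2665
  x_6 = 0.0440·69 + 0.1618·23 + 0.1002·99 + 0.1545·99 + 0.0879·82 + 0.1043·61 + 1.0437·18 = 64.3388
Δx_1 = L[1,0] · Δd_0 = 0.0526 · 12 = 0.6307

0.6307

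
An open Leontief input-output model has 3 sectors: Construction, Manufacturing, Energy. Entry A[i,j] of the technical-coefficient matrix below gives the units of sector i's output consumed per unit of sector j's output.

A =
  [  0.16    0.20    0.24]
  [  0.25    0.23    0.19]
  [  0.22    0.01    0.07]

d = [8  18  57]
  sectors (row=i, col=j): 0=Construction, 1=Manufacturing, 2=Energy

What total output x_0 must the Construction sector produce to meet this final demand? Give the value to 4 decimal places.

43.2788

Form M = I − A:
  [  0.84   -0.20   -0.24]
  [ -0.25    0.77   -0.19]
  [ -0.22   -0.01    0.93]
Leontief inverse L = M⁻¹:
  [  1.4176    0.3739    0.4422]
  [  0.5444    1.4458    0.4359]
  [  0.3412    0.1040    1.1846]
Total output x = L · d:
  x_0 = 1.4176·8 + 0.3739·18 + 0.4422·57 = 43.2788
  x_1 = 0.5444·8 + 1.4458·18 + 0.4359·57 = 55.2246
  x_2 = 0.3412·8 + 0.1040·18 + 1.1846·57 = 72.1221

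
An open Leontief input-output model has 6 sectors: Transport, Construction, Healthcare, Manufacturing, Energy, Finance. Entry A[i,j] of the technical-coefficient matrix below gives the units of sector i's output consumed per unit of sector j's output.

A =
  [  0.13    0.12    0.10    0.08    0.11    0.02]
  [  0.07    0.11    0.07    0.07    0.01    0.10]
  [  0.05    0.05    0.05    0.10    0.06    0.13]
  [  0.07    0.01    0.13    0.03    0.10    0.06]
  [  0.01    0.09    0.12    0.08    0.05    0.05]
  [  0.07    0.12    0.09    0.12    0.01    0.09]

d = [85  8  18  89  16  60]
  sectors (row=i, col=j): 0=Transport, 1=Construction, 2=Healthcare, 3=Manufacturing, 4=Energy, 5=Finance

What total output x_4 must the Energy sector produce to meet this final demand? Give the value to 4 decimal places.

Form M = I − A:
  [  0.87   -0.12   -0.10   -0.08   -0.11   -0.02]
  [ -0.07    0.89   -0.07   -0.07   -0.01   -0.10]
  [ -0.05   -0.05    0.95   -0.10   -0.06   -0.13]
  [ -0.07   -0.01   -0.13    0.97   -0.10   -0.06]
  [ -0.01   -0.09   -0.12   -0.08    0.95   -0.05]
  [ -0.07   -0.12   -0.09   -0.12   -0.01    0.91]
Leontief inverse L = M⁻¹:
  [  1.1996    0.2048    0.1940    0.1598    0.1711    0.0965]
  [  0.1275    1.1776    0.1407    0.1346    0.0519    0.1640]
  [  0.1040    0.1156    1.1261    0.1654    0.1038    0.1925]
  [  0.1158    0.0692    0.1959    1.0920    0.1427    0.1180]
  [  0.0547    0.1443    0.1832    0.1374    1.0877    0.1121]
  [  0.1352    0.1932    0.1727    0.1919    0.0611    1.1638]
Total output x = L · d:
  x_0 = 1.1996·85 + 0.2048·8 + 0.1940·18 + 0.1598·89 + 0.1711·16 + 0.0965·60 = 129.8482
  x_1 = 0.1275·85 + 1.1776·8 + 0.1407·18 + 0.1346·89 + 0.0519·16 + 0.1640·60 = 45.4363
  x_2 = 0.1040·85 + 0.1156·8 + 1.1261·18 + 0.1654·89 + 0.1038·16 + 0.1925·60 = 57.9622
  x_3 = 0.1158·85 + 0.0692·8 + 0.1959·18 + 1.0920·89 + 0.1427·16 + 0.1180·60 = 120.4809
  x_4 = 0.0547·85 + 0.1443·8 + 0.1832·18 + 0.1374·89 + 1.0877·16 + 0.1121·60 = 45.4562
  x_5 = 0.1352·85 + 0.1932·8 + 0.1727·18 + 0.1919·89 + 0.0611·16 + 1.1638·60 = 104.0336

45.4562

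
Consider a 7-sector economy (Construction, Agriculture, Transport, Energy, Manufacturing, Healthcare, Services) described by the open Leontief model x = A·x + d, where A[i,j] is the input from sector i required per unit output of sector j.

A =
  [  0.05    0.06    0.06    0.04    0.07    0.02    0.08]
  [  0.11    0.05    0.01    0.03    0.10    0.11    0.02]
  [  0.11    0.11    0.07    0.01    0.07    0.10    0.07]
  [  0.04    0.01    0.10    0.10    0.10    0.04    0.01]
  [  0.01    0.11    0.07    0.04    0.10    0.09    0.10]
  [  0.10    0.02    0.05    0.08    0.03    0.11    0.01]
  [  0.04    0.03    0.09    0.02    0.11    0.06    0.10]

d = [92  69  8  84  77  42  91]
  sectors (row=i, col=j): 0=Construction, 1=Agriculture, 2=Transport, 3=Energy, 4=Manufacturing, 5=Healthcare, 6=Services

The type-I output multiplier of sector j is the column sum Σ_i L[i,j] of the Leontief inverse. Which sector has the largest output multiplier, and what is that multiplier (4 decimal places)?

Manufacturing (2.0364)

Form M = I − A:
  [  0.95   -0.06   -0.06   -0.04   -0.07   -0.02   -0.08]
  [ -0.11    0.95   -0.01   -0.03   -0.10   -0.11   -0.02]
  [ -0.11   -0.11    0.93   -0.01   -0.07   -0.10   -0.07]
  [ -0.04   -0.01   -0.10    0.90   -0.10   -0.04   -0.01]
  [ -0.01   -0.11   -0.07   -0.04    0.90   -0.09   -0.10]
  [ -0.10   -0.02   -0.05   -0.08   -0.03    0.89   -0.01]
  [ -0.04   -0.03   -0.09   -0.02   -0.11   -0.06    0.90]
Leontief inverse L = M⁻¹:
  [  1.0938    0.1024    0.1047    0.0682    0.1297    0.0735    0.1236]
  [  0.1581    1.0938    0.0564    0.0676    0.1590    0.1684    0.0630]
  [  0.1774    0.1669    1.1268    0.0510    0.1469    0.1769    0.1260]
  [  0.0859    0.0571    0.1506    1.1354    0.1605    0.0967    0.0521]
  [  0.0741    0.1653    0.1280    0.0811    1.1787    0.1697    0.1540]
  [  0.1477    0.0571    0.0958    0.1174    0.0826    1.1614    0.0452]
  [  0.0924    0.0830    0.1446    0.0534    0.1789    0.1269    1.1543]
Total output x = L · d:
  x_0 = 1.0938·92 + 0.1024·69 + 0.1047·8 + 0.0682·84 + 0.1297·77 + 0.0735·42 + 0.1236·91 = 138.5919
  x_1 = 0.1581·92 + 1.0938·69 + 0.0564·8 + 0.0676·84 + 0.1590·77 + 0.1684·42 + 0.0630·91 = 121.1973
  x_2 = 0.1774·92 + 0.1669·69 + 1.1268·8 + 0.0510·84 + 0.1469·77 + 0.1769·42 + 0.1260·91 = 71.3461
  x_3 = 0.0859·92 + 0.0571·69 + 0.1506·8 + 1.1354·84 + 0.1605·77 + 0.0967·42 + 0.0521·91 = 129.5809
  x_4 = 0.0741·92 + 0.1653·69 + 0.1280·8 + 0.0811·84 + 1.1787·77 + 0.1697·42 + 0.1540·91 = 137.9594
  x_5 = 0.1477·92 + 0.0571·69 + 0.0958·8 + 0.1174·84 + 0.0826·77 + 1.1614·42 + 0.0452·91 = 87.4111
  x_6 = 0.0924·92 + 0.0830·69 + 0.1446·8 + 0.0534·84 + 0.1789·77 + 0.1269·42 + 1.1543·91 = 144.0140
Output multipliers (column sums of L):
  Construction: 1.8294
  Agriculture: 1.7255
  Transport: 1.8068
  Energy: 1.5741
  Manufacturing: 2.0364
  Healthcare: 1.9735
  Services: 1.7183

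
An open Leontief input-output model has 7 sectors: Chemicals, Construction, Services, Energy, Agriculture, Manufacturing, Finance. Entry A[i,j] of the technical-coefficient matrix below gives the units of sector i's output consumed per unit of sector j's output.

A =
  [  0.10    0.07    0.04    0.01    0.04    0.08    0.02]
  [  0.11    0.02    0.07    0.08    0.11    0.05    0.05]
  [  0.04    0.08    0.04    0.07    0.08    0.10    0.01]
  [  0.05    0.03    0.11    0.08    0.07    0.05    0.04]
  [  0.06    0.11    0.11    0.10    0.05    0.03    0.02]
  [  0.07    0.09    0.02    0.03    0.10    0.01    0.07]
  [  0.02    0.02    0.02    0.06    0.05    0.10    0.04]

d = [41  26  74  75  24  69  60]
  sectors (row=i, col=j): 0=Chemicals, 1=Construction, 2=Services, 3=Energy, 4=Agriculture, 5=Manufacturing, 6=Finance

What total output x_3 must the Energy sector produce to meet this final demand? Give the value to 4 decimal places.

Form M = I − A:
  [  0.90   -0.07   -0.04   -0.01   -0.04   -0.08   -0.02]
  [ -0.11    0.98   -0.07   -0.08   -0.11   -0.05   -0.05]
  [ -0.04   -0.08    0.96   -0.07   -0.08   -0.10   -0.01]
  [ -0.05   -0.03   -0.11    0.92   -0.07   -0.05   -0.04]
  [ -0.06   -0.11   -0.11   -0.10    0.95   -0.03   -0.02]
  [ -0.07   -0.09   -0.02   -0.03   -0.10    0.99   -0.07]
  [ -0.02   -0.02   -0.02   -0.06   -0.05   -0.10    0.96]
Leontief inverse L = M⁻¹:
  [  1.1457    0.1101    0.0737    0.0433    0.0847    0.1146    0.0423]
  [  0.1647    1.0756    0.1230    0.1310    0.1660    0.0995    0.0769]
  [  0.0909    0.1274    1.0872    0.1164    0.1351    0.1374    0.0375]
  [  0.0960    0.0779    0.1562    1.1272    0.1226    0.0946    0.0641]
  [  0.1169    0.1597    0.1643    0.1543    1.1122    0.0804    0.0479]
  [  0.1163    0.1305    0.0633    0.0736    0.1462    1.0500    0.0925]
  [  0.0534    0.0541    0.0517    0.0922    0.0889    0.1268    1.0611]
Total output x = L · d:
  x_0 = 1.1457·41 + 0.1101·26 + 0.0737·74 + 0.0433·75 + 0.0847·24 + 0.1146·69 + 0.0423·60 = 71.0204
  x_1 = 0.1647·41 + 1.0756·26 + 0.1230·74 + 0.1310·75 + 0.1660·24 + 0.0995·69 + 0.0769·60 = 69.1038
  x_2 = 0.0909·41 + 0.1274·26 + 1.0872·74 + 0.1164·75 + 0.1351·24 + 0.1374·69 + 0.0375·60 = 111.1936
  x_3 = 0.0960·41 + 0.0779·26 + 0.1562·74 + 1.1272·75 + 0.1226·24 + 0.0946·69 + 0.0641·60 = 115.3807
  x_4 = 0.1169·41 + 0.1597·26 + 0.1643·74 + 0.1543·75 + 1.1122·24 + 0.0804·69 + 0.0479·60 = 67.7957
  x_5 = 0.1163·41 + 0.1305·26 + 0.0633·74 + 0.0736·75 + 0.1462·24 + 1.0500·69 + 0.0925·60 = 99.8761
  x_6 = 0.0534·41 + 0.0541·26 + 0.0517·74 + 0.0922·75 + 0.0889·24 + 0.1268·69 + 1.0611·60 = 88.8819

115.3807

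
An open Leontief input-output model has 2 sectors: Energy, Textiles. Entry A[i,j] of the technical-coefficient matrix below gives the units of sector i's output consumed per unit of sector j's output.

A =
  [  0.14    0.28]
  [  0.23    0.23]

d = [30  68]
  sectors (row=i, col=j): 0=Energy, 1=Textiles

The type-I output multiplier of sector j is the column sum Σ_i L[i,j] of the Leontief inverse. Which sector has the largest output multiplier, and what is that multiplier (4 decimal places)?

Textiles (1.9070)

Form M = I − A:
  [  0.86   -0.28]
  [ -0.23    0.77]
Leontief inverse L = M⁻¹:
  [  1.2881    0.4684]
  [  0.3847    1.4386]
Total output x = L · d:
  x_0 = 1.2881·30 + 0.4684·68 = 70.4918
  x_1 = 0.3847·30 + 1.4386·68 = 109.3677
Output multipliers (column sums of L):
  Energy: 1.6728
  Textiles: 1.9070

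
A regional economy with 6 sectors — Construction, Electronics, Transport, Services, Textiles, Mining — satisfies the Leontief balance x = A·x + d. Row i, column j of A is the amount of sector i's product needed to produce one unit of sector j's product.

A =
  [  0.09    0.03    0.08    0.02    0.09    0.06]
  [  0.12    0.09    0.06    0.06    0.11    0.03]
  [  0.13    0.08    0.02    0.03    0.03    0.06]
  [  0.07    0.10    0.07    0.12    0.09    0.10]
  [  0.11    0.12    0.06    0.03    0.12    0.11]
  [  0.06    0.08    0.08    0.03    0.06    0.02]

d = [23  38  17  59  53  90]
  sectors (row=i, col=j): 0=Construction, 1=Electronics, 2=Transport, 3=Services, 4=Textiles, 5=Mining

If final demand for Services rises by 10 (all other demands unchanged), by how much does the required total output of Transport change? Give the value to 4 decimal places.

0.5502

Form M = I − A:
  [  0.91   -0.03   -0.08   -0.02   -0.09   -0.06]
  [ -0.12    0.91   -0.06   -0.06   -0.11   -0.03]
  [ -0.13   -0.08    0.98   -0.03   -0.03   -0.06]
  [ -0.07   -0.10   -0.07    0.88   -0.09   -0.10]
  [ -0.11   -0.12   -0.06   -0.03    0.88   -0.11]
  [ -0.06   -0.08   -0.08   -0.03   -0.06    0.98]
Leontief inverse L = M⁻¹:
  [  1.1541    0.0812    0.1194    0.0442    0.1437    0.1011]
  [  0.2043    1.1581    0.1128    0.0967    0.1852    0.0855]
  [  0.1885    0.1248    1.0602    0.0550    0.0831    0.0952]
  [  0.1647    0.1828    0.1321    1.1686    0.1748    0.1626]
  [  0.2056    0.1988    0.1214    0.0692    1.2049    0.1684]
  [  0.1204    0.1275    0.1145    0.0551    0.1098    1.0566]
Total output x = L · d:
  x_0 = 1.1541·23 + 0.0812·38 + 0.1194·17 + 0.0442·59 + 0.1437·53 + 0.1011·90 = 50.9799
  x_1 = 0.2043·23 + 1.1581·38 + 0.1128·17 + 0.0967·59 + 0.1852·53 + 0.0855·90 = 73.8436
  x_2 = 0.1885·23 + 0.1248·38 + 1.0602·17 + 0.0550·59 + 0.0831·53 + 0.0952·90 = 43.3233
  x_3 = 0.1647·23 + 0.1828·38 + 0.1321·17 + 1.1686·59 + 0.1748·53 + 0.1626·90 = 105.8280
  x_4 = 0.2056·23 + 0.1988·38 + 0.1214·17 + 0.0692·59 + 1.2049·53 + 0.1684·90 = 97.4470
  x_5 = 0.1204·23 + 0.1275·38 + 0.1145·17 + 0.0551·59 + 0.1098·53 + 1.0566·90 = 113.7284
Δx_2 = L[2,3] · Δd_3 = 0.0550 · 10 = 0.5502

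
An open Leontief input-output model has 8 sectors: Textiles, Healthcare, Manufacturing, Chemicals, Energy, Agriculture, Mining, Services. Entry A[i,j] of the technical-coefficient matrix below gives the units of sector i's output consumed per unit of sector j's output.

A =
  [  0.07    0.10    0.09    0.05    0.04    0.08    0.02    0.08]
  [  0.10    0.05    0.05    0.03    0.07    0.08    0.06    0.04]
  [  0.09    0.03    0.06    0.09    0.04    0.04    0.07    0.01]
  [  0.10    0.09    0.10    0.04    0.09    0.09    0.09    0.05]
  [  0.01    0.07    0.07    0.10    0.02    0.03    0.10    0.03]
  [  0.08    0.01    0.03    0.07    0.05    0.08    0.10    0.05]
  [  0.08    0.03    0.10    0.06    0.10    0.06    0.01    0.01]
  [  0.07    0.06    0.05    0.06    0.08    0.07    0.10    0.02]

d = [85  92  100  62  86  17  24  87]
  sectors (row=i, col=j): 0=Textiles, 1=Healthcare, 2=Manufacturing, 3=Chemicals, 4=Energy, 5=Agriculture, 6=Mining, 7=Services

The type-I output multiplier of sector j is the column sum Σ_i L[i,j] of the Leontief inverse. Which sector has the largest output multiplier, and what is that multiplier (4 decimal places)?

Form M = I − A:
  [  0.93   -0.10   -0.09   -0.05   -0.04   -0.08   -0.02   -0.08]
  [ -0.10    0.95   -0.05   -0.03   -0.07   -0.08   -0.06   -0.04]
  [ -0.09   -0.03    0.94   -0.09   -0.04   -0.04   -0.07   -0.01]
  [ -0.10   -0.09   -0.10    0.96   -0.09   -0.09   -0.09   -0.05]
  [ -0.01   -0.07   -0.07   -0.10    0.98   -0.03   -0.10   -0.03]
  [ -0.08   -0.01   -0.03   -0.07   -0.05    0.92   -0.10   -0.05]
  [ -0.08   -0.03   -0.10   -0.06   -0.10   -0.06    0.99   -0.01]
  [ -0.07   -0.06   -0.05   -0.06   -0.08   -0.07   -0.10    0.98]
Leontief inverse L = M⁻¹:
  [  1.1508    0.1566    0.1592    0.1145    0.1020    0.1502    0.0920    0.1195]
  [  0.1690    1.1019    0.1151    0.0897    0.1244    0.1421    0.1212    0.0768]
  [  0.1562    0.0800    1.1238    0.1432    0.0924    0.0979    0.1241    0.0439]
  [  0.1944    0.1580    0.1875    1.1208    0.1641    0.1724    0.1724    0.0970]
  [  0.0785    0.1157    0.1325    0.1520    1.0764    0.0873    0.1553    0.0592]
  [  0.1496    0.0615    0.0974    0.1288    0.1079    1.1426    0.1603    0.0855]
  [  0.1441    0.0803    0.1617    0.1188    0.1480    0.1162    1.0713    0.0441]
  [  0.1442    0.1144    0.1215    0.1233    0.1403    0.1356    0.1643    1.0573]
Total output x = L · d:
  x_0 = 1.1508·85 + 0.1566·92 + 0.1592·100 + 0.1145·62 + 0.1020·86 + 0.1502·17 + 0.0920·24 + 0.1195·87 = 159.1708
  x_1 = 0.1690·85 + 1.1019·92 + 0.1151·100 + 0.0897·62 + 0.1244·86 + 0.1421·17 + 0.1212·24 + 0.0768·87 = 155.5283
  x_2 = 0.1562·85 + 0.0800·92 + 1.1238·100 + 0.1432·62 + 0.0924·86 + 0.0979·17 + 0.1241·24 + 0.0439·87 = 158.3013
  x_3 = 0.1944·85 + 0.1580·92 + 0.1875·100 + 1.1208·62 + 0.1641·86 + 0.1724·17 + 0.1724·24 + 0.0970·87 = 148.9246
  x_4 = 0.0785·85 + 0.1157·92 + 0.1325·100 + 0.1520·62 + 1.0764·86 + 0.0873·17 + 0.1553·24 + 0.0592·87 = 142.9222
  x_5 = 0.1496·85 + 0.0615·92 + 0.0974·100 + 0.1288·62 + 0.1079·86 + 1.1426·17 + 0.1603·24 + 0.0855·87 = 76.0821
  x_6 = 0.1441·85 + 0.0803·92 + 0.1617·100 + 0.1188·62 + 0.1480·86 + 0.1162·17 + 1.0713·24 + 0.0441·87 = 87.4254
  x_7 = 0.1442·85 + 0.1144·92 + 0.1215·100 + 0.1233·62 + 0.1403·86 + 0.1356·17 + 0.1643·24 + 1.0573·87 = 152.8839
Output multipliers (column sums of L):
  Textiles: 2.1867
  Healthcare: 1.8684
  Manufacturing: 2.0987
  Chemicals: 1.9912
  Energy: 1.9555
  Agriculture: 2.0443
  Mining: 2.0609
  Services: 1.5834

Textiles (2.1867)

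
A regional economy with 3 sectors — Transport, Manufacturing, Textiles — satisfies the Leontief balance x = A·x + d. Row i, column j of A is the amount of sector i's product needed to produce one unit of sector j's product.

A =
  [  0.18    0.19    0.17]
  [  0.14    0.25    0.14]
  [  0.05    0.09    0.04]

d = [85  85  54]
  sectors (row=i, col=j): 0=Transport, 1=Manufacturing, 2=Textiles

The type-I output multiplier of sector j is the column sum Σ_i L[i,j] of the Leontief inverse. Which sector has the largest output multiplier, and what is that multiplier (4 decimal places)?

Form M = I − A:
  [  0.82   -0.19   -0.17]
  [ -0.14    0.75   -0.14]
  [ -0.05   -0.09    0.96]
Leontief inverse L = M⁻¹:
  [  1.2987    0.3630    0.2829]
  [  0.2596    1.4296    0.2545]
  [  0.0920    0.1529    1.0803]
Total output x = L · d:
  x_0 = 1.2987·85 + 0.3630·85 + 0.2829·54 = 156.5215
  x_1 = 0.2596·85 + 1.4296·85 + 0.2545·54 = 157.3256
  x_2 = 0.0920·85 + 0.1529·85 + 1.0803·54 = 79.1514
Output multipliers (column sums of L):
  Transport: 1.6503
  Manufacturing: 1.9455
  Textiles: 1.6176

Manufacturing (1.9455)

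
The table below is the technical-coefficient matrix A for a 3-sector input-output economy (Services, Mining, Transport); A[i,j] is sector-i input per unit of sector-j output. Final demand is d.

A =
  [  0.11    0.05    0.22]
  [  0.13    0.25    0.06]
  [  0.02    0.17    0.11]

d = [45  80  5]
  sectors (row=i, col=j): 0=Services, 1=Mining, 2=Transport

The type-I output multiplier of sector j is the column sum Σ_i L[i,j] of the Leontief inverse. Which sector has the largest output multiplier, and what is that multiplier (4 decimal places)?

Form M = I − A:
  [  0.89   -0.05   -0.22]
  [ -0.13    0.75   -0.06]
  [ -0.02   -0.17    0.89]
Leontief inverse L = M⁻¹:
  [  1.1512    0.1434    0.2942]
  [  0.2047    1.3795    0.1436]
  [  0.0650    0.2667    1.1576]
Total output x = L · d:
  x_0 = 1.1512·45 + 0.1434·80 + 0.2942·5 = 64.7481
  x_1 = 0.2047·45 + 1.3795·80 + 0.1436·5 = 120.2937
  x_2 = 0.0650·45 + 0.2667·80 + 1.1576·5 = 30.0504
Output multipliers (column sums of L):
  Services: 1.4209
  Mining: 1.7897
  Transport: 1.5955

Mining (1.7897)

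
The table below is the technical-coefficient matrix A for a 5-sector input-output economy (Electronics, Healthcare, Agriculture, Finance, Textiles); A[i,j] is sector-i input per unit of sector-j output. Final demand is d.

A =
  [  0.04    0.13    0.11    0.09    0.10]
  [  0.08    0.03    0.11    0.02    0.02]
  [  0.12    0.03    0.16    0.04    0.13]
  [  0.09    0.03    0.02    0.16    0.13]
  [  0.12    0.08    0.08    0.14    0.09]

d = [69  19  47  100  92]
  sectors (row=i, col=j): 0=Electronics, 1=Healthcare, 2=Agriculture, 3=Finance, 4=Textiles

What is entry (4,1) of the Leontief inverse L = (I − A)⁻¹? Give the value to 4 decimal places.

L[4,1] = 0.1363

Form M = I − A:
  [  0.96   -0.13   -0.11   -0.09   -0.10]
  [ -0.08    0.97   -0.11   -0.02   -0.02]
  [ -0.12   -0.03    0.84   -0.04   -0.13]
  [ -0.09   -0.03   -0.02    0.84   -0.13]
  [ -0.12   -0.08   -0.08   -0.14    0.91]
Leontief inverse L = M⁻¹:
  [  1.1174    0.1752    0.1900    0.1624    0.1770]
  [  0.1226    1.0598    0.1627    0.0575    0.0682]
  [  0.2027    0.0878    1.2523    0.1202    0.2203]
  [  0.1600    0.0798    0.0810    1.2482    0.2092]
  [  0.2005    0.1363    0.1619    0.2291    1.1798]
Total output x = L · d:
  x_0 = 1.1174·69 + 0.1752·19 + 0.1900·47 + 0.1624·100 + 0.1770·92 = 121.8846
  x_1 = 0.1226·69 + 1.0598·19 + 0.1627·47 + 0.0575·100 + 0.0682·92 = 48.2642
  x_2 = 0.2027·69 + 0.0878·19 + 1.2523·47 + 0.1202·100 + 0.2203·92 = 106.7912
  x_3 = 0.1600·69 + 0.0798·19 + 0.0810·47 + 1.2482·100 + 0.2092·92 = 160.4363
  x_4 = 0.2005·69 + 0.1363·19 + 0.1619·47 + 0.2291·100 + 1.1798·92 = 155.4853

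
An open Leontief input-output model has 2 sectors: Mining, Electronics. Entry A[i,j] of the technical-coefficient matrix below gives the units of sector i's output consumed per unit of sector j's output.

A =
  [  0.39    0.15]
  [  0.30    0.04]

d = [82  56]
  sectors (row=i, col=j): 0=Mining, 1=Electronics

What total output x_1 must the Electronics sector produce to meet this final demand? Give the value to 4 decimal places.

108.6940

Form M = I − A:
  [  0.61   -0.15]
  [ -0.30    0.96]
Leontief inverse L = M⁻¹:
  [  1.7758    0.2775]
  [  0.5549    1.1284]
Total output x = L · d:
  x_0 = 1.7758·82 + 0.2775·56 = 161.1543
  x_1 = 0.5549·82 + 1.1284·56 = 108.6940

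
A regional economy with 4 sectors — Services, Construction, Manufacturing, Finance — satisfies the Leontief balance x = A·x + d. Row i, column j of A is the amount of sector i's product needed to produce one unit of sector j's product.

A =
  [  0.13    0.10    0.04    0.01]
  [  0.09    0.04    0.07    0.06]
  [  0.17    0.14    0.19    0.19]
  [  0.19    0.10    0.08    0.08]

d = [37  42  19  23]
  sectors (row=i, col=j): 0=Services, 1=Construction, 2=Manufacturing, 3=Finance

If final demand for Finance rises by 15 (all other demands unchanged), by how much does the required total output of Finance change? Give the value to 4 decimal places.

Form M = I − A:
  [  0.87   -0.10   -0.04   -0.01]
  [ -0.09    0.96   -0.07   -0.06]
  [ -0.17   -0.14    0.81   -0.19]
  [ -0.19   -0.10   -0.08    0.92]
Leontief inverse L = M⁻¹:
  [  1.1864    0.1383    0.0742    0.0372]
  [  0.1545    1.0838    0.1107    0.0952]
  [  0.3441    0.2559    1.3023    0.2894]
  [  0.2917    0.1686    0.1406    1.1302]
Total output x = L · d:
  x_0 = 1.1864·37 + 0.1383·42 + 0.0742·19 + 0.0372·23 = 51.9699
  x_1 = 0.1545·37 + 1.0838·42 + 0.1107·19 + 0.0952·23 = 55.5326
  x_2 = 0.3441·37 + 0.2559·42 + 1.3023·19 + 0.2894·23 = 54.8794
  x_3 = 0.2917·37 + 0.1686·42 + 0.1406·19 + 1.1302·23 = 46.5412
Δx_3 = L[3,3] · Δd_3 = 1.1302 · 15 = 16.9524

16.9524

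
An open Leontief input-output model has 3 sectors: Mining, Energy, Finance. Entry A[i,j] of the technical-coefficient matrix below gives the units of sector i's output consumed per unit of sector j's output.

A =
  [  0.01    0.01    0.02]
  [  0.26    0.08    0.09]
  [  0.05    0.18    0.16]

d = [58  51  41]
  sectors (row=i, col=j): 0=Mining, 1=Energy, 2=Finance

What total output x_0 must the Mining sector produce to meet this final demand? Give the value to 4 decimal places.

Form M = I − A:
  [  0.99   -0.01   -0.02]
  [ -0.26    0.92   -0.09]
  [ -0.05   -0.18    0.84]
Leontief inverse L = M⁻¹:
  [  1.0156    0.0161    0.0259]
  [  0.2992    1.1150    0.1266]
  [  0.1246    0.2399    1.2191]
Total output x = L · d:
  x_0 = 1.0156·58 + 0.0161·51 + 0.0259·41 = 60.7909
  x_1 = 0.2992·58 + 1.1150·51 + 0.1266·41 = 79.4083
  x_2 = 0.1246·58 + 0.2399·51 + 1.2191·41 = 69.4441

60.7909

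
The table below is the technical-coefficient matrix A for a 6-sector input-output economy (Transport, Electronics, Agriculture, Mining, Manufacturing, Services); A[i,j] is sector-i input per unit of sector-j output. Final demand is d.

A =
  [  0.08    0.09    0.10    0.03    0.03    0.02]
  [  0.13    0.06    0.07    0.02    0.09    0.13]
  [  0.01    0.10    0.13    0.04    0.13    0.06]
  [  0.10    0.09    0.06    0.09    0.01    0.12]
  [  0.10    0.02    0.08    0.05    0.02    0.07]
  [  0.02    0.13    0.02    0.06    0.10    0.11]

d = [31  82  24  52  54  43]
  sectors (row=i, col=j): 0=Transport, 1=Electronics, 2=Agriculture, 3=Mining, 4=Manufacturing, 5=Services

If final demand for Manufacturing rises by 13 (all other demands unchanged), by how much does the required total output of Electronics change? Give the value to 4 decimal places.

1.9303

Form M = I − A:
  [  0.92   -0.09   -0.10   -0.03   -0.03   -0.02]
  [ -0.13    0.94   -0.07   -0.02   -0.09   -0.13]
  [ -0.01   -0.10    0.87   -0.04   -0.13   -0.06]
  [ -0.10   -0.09   -0.06    0.91   -0.01   -0.12]
  [ -0.10   -0.02   -0.08   -0.05    0.98   -0.07]
  [ -0.02   -0.13   -0.02   -0.06   -0.10    0.89]
Leontief inverse L = M⁻¹:
  [  1.1242    0.1404    0.1529    0.0556    0.0752    0.0695]
  [  0.1883    1.1324    0.1350    0.0583    0.1485    0.1983]
  [  0.0680    0.1634    1.1962    0.0775    0.1900    0.1314]
  [  0.1588    0.1643    0.1200    1.1294    0.0671    0.1932]
  [  0.1380    0.0728    0.1273    0.0777    1.0609    0.1162]
  [  0.0805    0.1915    0.0724    0.0964    0.1514    1.1832]
Total output x = L · d:
  x_0 = 1.1242·31 + 0.1404·82 + 0.1529·24 + 0.0556·52 + 0.0752·54 + 0.0695·43 = 59.9761
  x_1 = 0.1883·31 + 1.1324·82 + 0.1350·24 + 0.0583·52 + 0.1485·54 + 0.1983·43 = 121.5031
  x_2 = 0.0680·31 + 0.1634·82 + 1.1962·24 + 0.0775·52 + 0.1900·54 + 0.1314·43 = 64.1598
  x_3 = 0.1588·31 + 0.1643·82 + 0.1200·24 + 1.1294·52 + 0.0671·54 + 0.1932·43 = 91.9323
  x_4 = 0.1380·31 + 0.0728·82 + 0.1273·24 + 0.0777·52 + 1.0609·54 + 0.1162·43 = 79.6294
  x_5 = 0.0805·31 + 0.1915·82 + 0.0724·24 + 0.0964·52 + 0.1514·54 + 1.1832·43 = 83.9966
Δx_1 = L[1,4] · Δd_4 = 0.1485 · 13 = 1.9303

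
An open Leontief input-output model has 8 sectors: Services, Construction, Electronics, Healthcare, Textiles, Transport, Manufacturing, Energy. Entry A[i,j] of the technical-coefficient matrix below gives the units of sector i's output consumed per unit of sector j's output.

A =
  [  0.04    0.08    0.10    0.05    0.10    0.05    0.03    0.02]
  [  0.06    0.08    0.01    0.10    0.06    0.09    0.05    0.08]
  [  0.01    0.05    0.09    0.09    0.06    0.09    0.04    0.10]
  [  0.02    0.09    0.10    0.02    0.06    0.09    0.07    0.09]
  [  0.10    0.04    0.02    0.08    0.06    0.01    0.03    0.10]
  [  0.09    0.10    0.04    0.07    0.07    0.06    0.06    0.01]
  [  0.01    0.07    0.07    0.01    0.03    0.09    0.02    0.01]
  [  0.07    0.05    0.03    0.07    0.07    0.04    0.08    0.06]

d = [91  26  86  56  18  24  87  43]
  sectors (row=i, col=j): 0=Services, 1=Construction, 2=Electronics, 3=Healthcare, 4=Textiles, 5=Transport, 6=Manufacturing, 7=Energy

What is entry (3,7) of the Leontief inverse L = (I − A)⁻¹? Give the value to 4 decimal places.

L[3,7] = 0.1520

Form M = I − A:
  [  0.96   -0.08   -0.10   -0.05   -0.10   -0.05   -0.03   -0.02]
  [ -0.06    0.92   -0.01   -0.10   -0.06   -0.09   -0.05   -0.08]
  [ -0.01   -0.05    0.91   -0.09   -0.06   -0.09   -0.04   -0.10]
  [ -0.02   -0.09   -0.10    0.98   -0.06   -0.09   -0.07   -0.09]
  [ -0.10   -0.04   -0.02   -0.08    0.94   -0.01   -0.03   -0.10]
  [ -0.09   -0.10   -0.04   -0.07   -0.07    0.94   -0.06   -0.01]
  [ -0.01   -0.07   -0.07   -0.01   -0.03   -0.09    0.98   -0.01]
  [ -0.07   -0.05   -0.03   -0.07   -0.07   -0.04   -0.08    0.94]
Leontief inverse L = M⁻¹:
  [  1.0877    0.1421    0.1497    0.1109    0.1578    0.1085    0.0726    0.0805]
  [  0.1150    1.1539    0.0651    0.1619    0.1255    0.1553    0.1013    0.1392]
  [  0.0634    0.1214    1.1464    0.1550    0.1244    0.1568    0.0928    0.1644]
  [  0.0744    0.1612    0.1535    1.0882    0.1244    0.1576    0.1204    0.1520]
  [  0.1434    0.0979    0.0689    0.1307    1.1162    0.0613    0.0718    0.1514]
  [  0.1393    0.1693    0.0939    0.1298    0.1318    1.1231    0.1043    0.0669]
  [  0.0429    0.1139    0.1012    0.0520    0.0683    0.1310    1.0493    0.0462]
  [  0.1149    0.1120    0.0804    0.1225    0.1262    0.0966    0.1218    1.1118]
Total output x = L · d:
  x_0 = 1.0877·91 + 0.1421·26 + 0.1497·86 + 0.1109·56 + 0.1578·18 + 0.1085·24 + 0.0726·87 + 0.0805·43 = 136.9805
  x_1 = 0.1150·91 + 1.1539·26 + 0.0651·86 + 0.1619·56 + 0.1255·18 + 0.1553·24 + 0.1013·87 + 0.1392·43 = 75.9188
  x_2 = 0.0634·91 + 0.1214·26 + 1.1464·86 + 0.1550·56 + 0.1244·18 + 0.1568·24 + 0.0928·87 + 0.1644·43 = 137.3396
  x_3 = 0.0744·91 + 0.1612·26 + 0.1535·86 + 1.0882·56 + 0.1244·18 + 0.1576·24 + 0.1204·87 + 0.1520·43 = 108.1328
  x_4 = 0.1434·91 + 0.0979·26 + 0.0689·86 + 0.1307·56 + 1.1162·18 + 0.0613·24 + 0.0718·87 + 0.1514·43 = 63.1567
  x_5 = 0.1393·91 + 0.1693·26 + 0.0939·86 + 0.1298·56 + 0.1318·18 + 1.1231·24 + 0.1043·87 + 0.0669·43 = 73.6949
  x_6 = 0.0429·91 + 0.1139·26 + 0.1012·86 + 0.0520·56 + 0.0683·18 + 0.1310·24 + 1.0493·87 + 0.0462·43 = 116.1305
  x_7 = 0.1149·91 + 0.1120·26 + 0.0804·86 + 0.1225·56 + 0.1262·18 + 0.0966·24 + 0.1218·87 + 1.1118·43 = 90.1418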